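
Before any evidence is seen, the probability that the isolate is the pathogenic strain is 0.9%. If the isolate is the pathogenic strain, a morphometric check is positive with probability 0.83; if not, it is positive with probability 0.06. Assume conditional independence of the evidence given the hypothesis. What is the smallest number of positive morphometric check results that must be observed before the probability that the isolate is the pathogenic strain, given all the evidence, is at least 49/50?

4

Prior odds: 0.009 ÷ 0.991 = 9/991.
Likelihood ratio of a positive = 0.83/0.06 = 83/6.
Target odds: 0.98 ÷ 0.02 = 49.
Require (83/6)ⁿ ≥ 49 ÷ (9/991) = 48559/9.
(83/6)³ = 571787/216 falls short of 48559/9 but (83/6)⁴ = 47458321/1296 reaches it, so n = 4.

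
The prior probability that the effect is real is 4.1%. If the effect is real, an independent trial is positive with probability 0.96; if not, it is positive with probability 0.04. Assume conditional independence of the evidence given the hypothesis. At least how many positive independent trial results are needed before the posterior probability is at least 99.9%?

4

Prior odds = 0.041/0.959 = 41/959.
Likelihood ratio of a positive = 0.96/0.04 = 24.
Target posterior odds = 0.999/0.001 = 999.
Need (41/959) × 24ⁿ ≥ 999, i.e. 24ⁿ ≥ 958041/41.
24³ = 13824 falls short of 958041/41 but 24⁴ = 331776 reaches it, so n = 4.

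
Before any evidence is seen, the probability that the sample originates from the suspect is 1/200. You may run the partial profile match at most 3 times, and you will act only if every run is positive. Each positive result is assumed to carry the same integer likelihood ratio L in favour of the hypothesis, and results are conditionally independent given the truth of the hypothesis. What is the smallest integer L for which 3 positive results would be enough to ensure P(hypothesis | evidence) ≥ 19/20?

16

Prior odds = 0.005/0.995 = 1/199.
Target odds = 0.95/0.05 = 19.
Need L³ ≥ 19 ÷ (1/199) = 3781.
15³ = 3375 < 3781 ≤ 4096 = 16³, so L = 16.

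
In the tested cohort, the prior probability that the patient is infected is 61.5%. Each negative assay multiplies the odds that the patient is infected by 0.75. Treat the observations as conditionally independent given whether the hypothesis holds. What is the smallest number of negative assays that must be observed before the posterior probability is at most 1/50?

16

Prior odds = 0.615/0.385 = 123/77.
Likelihood ratio per negative assay = 0.75.
Target odds: 0.02 ÷ 0.98 = 1/49.
Require 0.75ⁿ ≤ 1/49 ÷ (123/77) = 11/861.
0.75¹⁵ ≈0.0133635 is still above 11/861 but 0.75¹⁶ ≈0.0100226 is at or below it, so n = 16.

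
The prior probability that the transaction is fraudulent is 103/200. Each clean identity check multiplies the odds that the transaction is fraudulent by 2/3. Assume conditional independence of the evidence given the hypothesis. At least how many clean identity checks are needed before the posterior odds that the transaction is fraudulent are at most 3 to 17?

5

Prior odds = 0.515/0.485 = 103/97.
Likelihood ratio per clean identity check = 2/3.
Target odds = 3/17.
Require (2/3)ⁿ ≤ 3/17 ÷ (103/97) = 291/1751.
(2/3)⁴ = 16/81 is still above 291/1751 but (2/3)⁵ = 32/243 is at or below it, so n = 5.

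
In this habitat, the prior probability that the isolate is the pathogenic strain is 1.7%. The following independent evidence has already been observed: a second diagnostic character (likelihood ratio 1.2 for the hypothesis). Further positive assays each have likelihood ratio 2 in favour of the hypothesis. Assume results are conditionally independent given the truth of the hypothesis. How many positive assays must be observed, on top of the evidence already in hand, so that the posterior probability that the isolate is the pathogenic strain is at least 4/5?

8

Prior odds = 0.017/0.983 = 17/983.
Bayes factor of the evidence already in hand = 1.2.
Odds after that evidence = (17/983) × 1.2 = 102/4915.
Target odds = 0.8/0.2 = 4.
Need 2ⁿ ≥ 4 ÷ (102/4915) = 9830/51.
2⁷ = 128 falls short of 9830/51 but 2⁸ = 256 reaches it, so n = 8.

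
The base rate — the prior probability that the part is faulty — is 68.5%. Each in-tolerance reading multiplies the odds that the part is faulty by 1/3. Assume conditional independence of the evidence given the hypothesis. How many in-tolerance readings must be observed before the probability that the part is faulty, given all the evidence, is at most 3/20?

3

Prior odds: 0.685 ÷ 0.315 = 137/63.
Likelihood ratio per in-tolerance reading = 1/3.
Target odds: 0.15 ÷ 0.85 = 3/17.
Need (137/63) × (1/3)ⁿ ≤ 3/17, i.e. (1/3)ⁿ ≤ 189/2329.
(1/3)² = 1/9 is still above 189/2329 but (1/3)³ = 1/27 is at or below it, so n = 3.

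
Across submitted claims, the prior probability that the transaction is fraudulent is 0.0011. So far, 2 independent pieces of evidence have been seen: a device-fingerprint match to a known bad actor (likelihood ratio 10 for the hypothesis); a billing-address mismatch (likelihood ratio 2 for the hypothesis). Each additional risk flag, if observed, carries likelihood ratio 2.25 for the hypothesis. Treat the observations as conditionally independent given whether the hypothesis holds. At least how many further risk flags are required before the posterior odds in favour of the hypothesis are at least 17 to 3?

7

Prior odds = 0.0011/0.9989 = 11/9989.
Combined Bayes factor of the evidence already in hand = 10 × 2 = 20.
Odds after that evidence = (11/9989) × 20 = 220/9989.
Target odds = 17/3.
Need 2.25ⁿ ≥ 17/3 ÷ (220/9989) = 169813/660.
2.25⁶ = 531441/4096 falls short of 169813/660 but 2.25⁷ = 4782969/16384 reaches it, so n = 7.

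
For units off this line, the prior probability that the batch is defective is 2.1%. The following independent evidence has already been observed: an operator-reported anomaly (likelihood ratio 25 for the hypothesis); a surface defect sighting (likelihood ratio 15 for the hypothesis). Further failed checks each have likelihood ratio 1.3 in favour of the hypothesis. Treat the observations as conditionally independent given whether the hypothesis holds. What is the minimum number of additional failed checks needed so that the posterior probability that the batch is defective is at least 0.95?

4

Prior odds = 0.021/0.979 = 21/979.
Combined Bayes factor of the evidence already in hand = 25 × 15 = 375.
Odds after that evidence = (21/979) × 375 = 7875/979.
Target odds = 0.95/0.05 = 19.
Need 1.3ⁿ ≥ 19 ÷ (7875/979) = 18601/7875.
1.3³ = 2.197 falls short of 18601/7875 but 1.3⁴ = 2.8561 reaches it, so n = 4.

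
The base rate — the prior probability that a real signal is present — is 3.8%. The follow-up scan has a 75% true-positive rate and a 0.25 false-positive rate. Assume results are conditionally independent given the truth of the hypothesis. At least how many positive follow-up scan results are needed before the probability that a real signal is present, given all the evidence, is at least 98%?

7

Prior odds = 0.038/0.962 = 19/481.
Likelihood ratio of a positive result = 0.75/0.25 = 3.
Target odds: 0.98 ÷ 0.02 = 49.
Require 3ⁿ ≥ 49 ÷ (19/481) = 23569/19.
3⁶ = 729 falls short of 23569/19 but 3⁷ = 2187 reaches it, so n = 7.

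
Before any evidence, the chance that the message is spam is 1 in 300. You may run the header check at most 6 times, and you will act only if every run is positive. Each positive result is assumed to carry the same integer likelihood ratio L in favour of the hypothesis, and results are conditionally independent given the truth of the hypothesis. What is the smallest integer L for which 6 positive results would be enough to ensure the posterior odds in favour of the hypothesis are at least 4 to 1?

Prior odds = (1/300)/(299/300) = 1/299.
Target odds = 4.
Need L⁶ ≥ 4 ÷ (1/299) = 1196.
3⁶ = 729 < 1196 ≤ 4096 = 4⁶, so L = 4.

4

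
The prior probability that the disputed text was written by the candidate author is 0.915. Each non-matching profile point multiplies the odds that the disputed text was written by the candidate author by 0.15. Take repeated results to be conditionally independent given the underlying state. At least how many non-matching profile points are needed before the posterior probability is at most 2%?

Prior odds = 0.915/0.085 = 183/17.
Likelihood ratio per non-matching profile point = 0.15.
Target odds: 0.02 ÷ 0.98 = 1/49.
Need (183/17) × 0.15ⁿ ≤ 1/49, i.e. 0.15ⁿ ≤ 17/8967.
0.15³ = 0.003375 is still above 17/8967 but 0.15⁴ = 81/160000 is at or below it, so n = 4.

4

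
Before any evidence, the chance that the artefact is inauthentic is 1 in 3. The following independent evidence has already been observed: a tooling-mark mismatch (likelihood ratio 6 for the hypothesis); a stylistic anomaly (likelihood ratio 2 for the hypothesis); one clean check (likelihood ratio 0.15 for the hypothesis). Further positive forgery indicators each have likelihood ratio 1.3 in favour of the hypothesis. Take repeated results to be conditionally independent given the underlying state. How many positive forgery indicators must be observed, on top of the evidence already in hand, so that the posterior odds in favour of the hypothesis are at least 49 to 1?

Prior odds = (1/3)/(2/3) = 0.5.
Combined Bayes factor of the evidence already in hand = 6 × 2 × 0.15 = 1.8.
Odds after that evidence = 0.5 × 1.8 = 0.9.
Target odds = 49.
Need 1.3ⁿ ≥ 49 ÷ 0.9 = 490/9.
1.3¹⁵ ≈51.1859 falls short of 490/9 but 1.3¹⁶ ≈66.5417 reaches it, so n = 16.

16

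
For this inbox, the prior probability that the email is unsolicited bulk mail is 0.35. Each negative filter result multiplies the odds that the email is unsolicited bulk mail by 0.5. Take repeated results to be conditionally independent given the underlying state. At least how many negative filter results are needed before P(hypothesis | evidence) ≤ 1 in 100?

Prior odds = 0.35/0.65 = 7/13.
Likelihood ratio per negative filter result = 0.5.
Target odds: 0.01 ÷ 0.99 = 1/99.
Need (7/13) × 0.5ⁿ ≤ 1/99, i.e. 0.5ⁿ ≤ 13/693.
0.5⁵ = 0.03125 is still above 13/693 but 0.5⁶ = 0.015625 is at or below it, so n = 6.

6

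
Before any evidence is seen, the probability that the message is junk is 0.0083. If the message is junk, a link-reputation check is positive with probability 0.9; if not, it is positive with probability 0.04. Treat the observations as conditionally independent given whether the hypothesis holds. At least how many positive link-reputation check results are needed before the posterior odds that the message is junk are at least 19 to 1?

3

Prior odds = 0.0083/0.9917 = 83/9917.
Likelihood ratio of a positive = 0.9/0.04 = 22.5.
Target odds = 19.
Require 22.5ⁿ ≥ 19 ÷ (83/9917) = 188423/83.
22.5² = 506.25 falls short of 188423/83 but 22.5³ = 11390.625 reaches it, so n = 3.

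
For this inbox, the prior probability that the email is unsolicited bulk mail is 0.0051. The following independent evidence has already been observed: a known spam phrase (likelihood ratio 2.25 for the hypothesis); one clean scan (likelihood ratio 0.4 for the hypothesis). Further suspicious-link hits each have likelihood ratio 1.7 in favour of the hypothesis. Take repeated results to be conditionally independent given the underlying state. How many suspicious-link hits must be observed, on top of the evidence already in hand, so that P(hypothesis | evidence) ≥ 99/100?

19

Prior odds = 0.0051/0.9949 = 51/9949.
Combined Bayes factor of the evidence already in hand = 2.25 × 0.4 = 0.9.
Odds after that evidence = (51/9949) × 0.9 = 459/99490.
Target odds = 0.99/0.01 = 99.
Need 1.7ⁿ ≥ 99 ÷ (459/99490) = 1094390/51.
1.7¹⁸ ≈14063.1 falls short of 1094390/51 but 1.7¹⁹ ≈23907.2 reaches it, so n = 19.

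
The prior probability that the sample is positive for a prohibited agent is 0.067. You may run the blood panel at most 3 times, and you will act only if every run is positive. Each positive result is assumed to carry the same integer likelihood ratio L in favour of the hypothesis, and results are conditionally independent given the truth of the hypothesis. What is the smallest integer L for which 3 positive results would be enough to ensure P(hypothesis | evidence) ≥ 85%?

5

Prior odds = 0.067/0.933 = 67/933.
Target odds = 0.85/0.15 = 17/3.
Need L³ ≥ 17/3 ÷ (67/933) = 5287/67.
4³ = 64 < 5287/67 ≤ 125 = 5³, so L = 5.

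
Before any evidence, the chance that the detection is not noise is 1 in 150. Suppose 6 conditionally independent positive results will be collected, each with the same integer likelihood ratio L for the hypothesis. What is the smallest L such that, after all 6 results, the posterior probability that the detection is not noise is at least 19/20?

Prior odds = (1/150)/(149/150) = 1/149.
Target odds = 0.95/0.05 = 19.
Need L⁶ ≥ 19 ÷ (1/149) = 2831.
3⁶ = 729 < 2831 ≤ 4096 = 4⁶, so L = 4.

4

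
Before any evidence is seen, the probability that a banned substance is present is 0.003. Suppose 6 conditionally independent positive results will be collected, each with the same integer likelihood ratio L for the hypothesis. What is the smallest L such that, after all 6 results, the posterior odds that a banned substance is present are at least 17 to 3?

4

Prior odds = 0.003/0.997 = 3/997.
Target odds = 17/3.
Need L⁶ ≥ 17/3 ÷ (3/997) = 16949/9.
3⁶ = 729 < 16949/9 ≤ 4096 = 4⁶, so L = 4.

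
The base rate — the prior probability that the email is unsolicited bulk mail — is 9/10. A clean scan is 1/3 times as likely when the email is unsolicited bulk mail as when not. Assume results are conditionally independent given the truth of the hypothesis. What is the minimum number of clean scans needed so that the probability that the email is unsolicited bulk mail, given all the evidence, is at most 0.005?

Prior odds = 0.9/0.1 = 9.
Likelihood ratio per clean scan = 1/3.
Target posterior odds = 0.005/0.995 = 1/199.
Require (1/3)ⁿ ≤ 1/199 ÷ 9 = 1/1791.
(1/3)⁶ = 1/729 is still above 1/1791 but (1/3)⁷ = 1/2187 is at or below it, so n = 7.

7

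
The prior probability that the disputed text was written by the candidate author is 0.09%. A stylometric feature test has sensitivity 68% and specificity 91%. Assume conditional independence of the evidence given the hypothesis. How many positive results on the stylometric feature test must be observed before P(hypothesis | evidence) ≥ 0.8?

5

Prior odds: 0.0009 ÷ 0.9991 = 9/9991.
False-positive rate = 1 − 0.91 = 0.09; likelihood ratio of a positive = 0.68/0.09 = 68/9.
Target posterior odds = 0.8/0.2 = 4.
Need (9/9991) × (68/9)ⁿ ≥ 4, i.e. (68/9)ⁿ ≥ 39964/9.
(68/9)⁴ = 21381376/6561 falls short of 39964/9 but (68/9)⁵ ≈24622.5 reaches it, so n = 5.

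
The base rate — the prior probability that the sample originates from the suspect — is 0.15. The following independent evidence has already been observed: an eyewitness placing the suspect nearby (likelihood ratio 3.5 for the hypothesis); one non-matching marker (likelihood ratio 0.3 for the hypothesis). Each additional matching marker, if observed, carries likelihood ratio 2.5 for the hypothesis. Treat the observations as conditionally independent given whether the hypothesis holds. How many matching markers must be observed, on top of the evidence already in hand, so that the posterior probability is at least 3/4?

4

Prior odds = 0.15/0.85 = 3/17.
Combined Bayes factor of the evidence already in hand = 3.5 × 0.3 = 1.05.
Odds after that evidence = (3/17) × 1.05 = 63/340.
Target odds = 0.75/0.25 = 3.
Need 2.5ⁿ ≥ 3 ÷ (63/340) = 340/21.
2.5³ = 15.625 falls short of 340/21 but 2.5⁴ = 39.0625 reaches it, so n = 4.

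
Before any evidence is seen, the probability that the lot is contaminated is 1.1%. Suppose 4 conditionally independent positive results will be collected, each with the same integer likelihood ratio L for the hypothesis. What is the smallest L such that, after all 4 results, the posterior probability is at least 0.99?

10

Prior odds = 0.011/0.989 = 11/989.
Target odds = 0.99/0.01 = 99.
Need L⁴ ≥ 99 ÷ (11/989) = 8901.
9⁴ = 6561 < 8901 ≤ 10000 = 10⁴, so L = 10.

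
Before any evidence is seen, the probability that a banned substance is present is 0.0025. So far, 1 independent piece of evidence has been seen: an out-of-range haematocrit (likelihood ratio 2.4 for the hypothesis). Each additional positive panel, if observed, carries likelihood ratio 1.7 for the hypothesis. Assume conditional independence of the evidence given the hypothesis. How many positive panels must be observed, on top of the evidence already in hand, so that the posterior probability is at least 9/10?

Prior odds = 0.0025/0.9975 = 1/399.
Bayes factor of the evidence already in hand = 2.4.
Odds after that evidence = (1/399) × 2.4 = 4/665.
Target odds = 0.9/0.1 = 9.
Need 1.7ⁿ ≥ 9 ÷ (4/665) = 1496.25.
1.7¹³ ≈990.458 falls short of 1496.25 but 1.7¹⁴ ≈1683.78 reaches it, so n = 14.

14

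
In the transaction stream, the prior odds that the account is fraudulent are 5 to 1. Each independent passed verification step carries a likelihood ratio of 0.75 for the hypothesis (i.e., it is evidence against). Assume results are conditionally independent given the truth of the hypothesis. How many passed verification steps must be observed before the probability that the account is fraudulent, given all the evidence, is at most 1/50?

20

Prior odds = 5.
Likelihood ratio per passed verification step = 0.75.
Target odds: 0.02 ÷ 0.98 = 1/49.
Need 5 × 0.75ⁿ ≤ 1/49, i.e. 0.75ⁿ ≤ 1/245.
0.75¹⁹ ≈0.00422828 is still above 1/245 but 0.75²⁰ ≈0.00317121 is at or below it, so n = 20.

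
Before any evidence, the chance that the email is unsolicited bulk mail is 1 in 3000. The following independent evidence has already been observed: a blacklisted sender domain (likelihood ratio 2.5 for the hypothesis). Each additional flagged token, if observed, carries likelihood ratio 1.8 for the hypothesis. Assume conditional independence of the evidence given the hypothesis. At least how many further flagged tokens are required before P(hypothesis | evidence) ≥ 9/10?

Prior odds = (1/3000)/(2999/3000) = 1/2999.
Bayes factor of the evidence already in hand = 2.5.
Odds after that evidence = (1/2999) × 2.5 = 5/5998.
Target odds = 0.9/0.1 = 9.
Need 1.8ⁿ ≥ 9 ÷ (5/5998) = 10796.4.
1.8¹⁵ ≈6746.64 falls short of 10796.4 but 1.8¹⁶ ≈12144 reaches it, so n = 16.

16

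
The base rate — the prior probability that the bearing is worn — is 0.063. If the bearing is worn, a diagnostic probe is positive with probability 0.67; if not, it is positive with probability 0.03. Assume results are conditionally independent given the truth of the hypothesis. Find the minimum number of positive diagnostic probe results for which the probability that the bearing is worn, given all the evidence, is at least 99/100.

Prior odds: 0.063 ÷ 0.937 = 63/937.
Likelihood ratio of a positive = 0.67/0.03 = 67/3.
Target odds: 0.99 ÷ 0.01 = 99.
Need (63/937) × (67/3)ⁿ ≥ 99, i.e. (67/3)ⁿ ≥ 10307/7.
(67/3)² = 4489/9 falls short of 10307/7 but (67/3)³ = 300763/27 reaches it, so n = 3.

3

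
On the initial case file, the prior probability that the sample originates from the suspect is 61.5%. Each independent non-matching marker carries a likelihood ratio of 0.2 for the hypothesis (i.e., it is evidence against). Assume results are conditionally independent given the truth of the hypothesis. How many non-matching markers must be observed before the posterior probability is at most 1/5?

2

Prior odds = 0.615/0.385 = 123/77.
Likelihood ratio per non-matching marker = 0.2.
Target odds: 0.2 ÷ 0.8 = 0.25.
Need (123/77) × 0.2ⁿ ≤ 0.25, i.e. 0.2ⁿ ≤ 77/492.
0.2¹ = 0.2 is still above 77/492 but 0.2² = 0.04 is at or below it, so n = 2.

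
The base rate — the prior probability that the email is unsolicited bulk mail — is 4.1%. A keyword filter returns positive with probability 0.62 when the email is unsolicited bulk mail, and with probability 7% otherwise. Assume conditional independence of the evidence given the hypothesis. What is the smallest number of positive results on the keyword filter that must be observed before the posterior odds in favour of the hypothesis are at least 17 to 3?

3

Prior odds = 0.041/0.959 = 41/959.
Likelihood ratio of a positive result = 0.62/0.07 = 62/7.
Target odds = 17/3.
Need (41/959) × (62/7)ⁿ ≥ 17/3, i.e. (62/7)ⁿ ≥ 16303/123.
(62/7)² = 3844/49 falls short of 16303/123 but (62/7)³ = 238328/343 reaches it, so n = 3.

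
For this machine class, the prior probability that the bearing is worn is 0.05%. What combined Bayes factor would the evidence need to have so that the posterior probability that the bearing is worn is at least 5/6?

Prior odds = 0.0005/0.9995 = 1/1999.
Target odds = (5/6)/(1/6) = 5.
Required Bayes factor = 5 ÷ (1/1999) = 9995.

9995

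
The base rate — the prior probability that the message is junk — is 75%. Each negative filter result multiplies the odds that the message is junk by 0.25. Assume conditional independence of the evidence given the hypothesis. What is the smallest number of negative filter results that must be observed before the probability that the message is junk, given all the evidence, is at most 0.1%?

6

Prior odds: 0.75 ÷ 0.25 = 3.
Likelihood ratio per negative filter result = 0.25.
Target posterior odds = 0.001/0.999 = 1/999.
Require 0.25ⁿ ≤ 1/999 ÷ 3 = 1/2997.
0.25⁵ = 1/1024 is still above 1/2997 but 0.25⁶ = 1/4096 is at or below it, so n = 6.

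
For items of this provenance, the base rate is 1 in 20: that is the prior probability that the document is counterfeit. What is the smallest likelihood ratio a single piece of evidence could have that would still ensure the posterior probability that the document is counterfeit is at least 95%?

Prior odds = 0.05/0.95 = 1/19.
Target odds = 0.95/0.05 = 19.
Required Bayes factor = 19 ÷ (1/19) = 361.

361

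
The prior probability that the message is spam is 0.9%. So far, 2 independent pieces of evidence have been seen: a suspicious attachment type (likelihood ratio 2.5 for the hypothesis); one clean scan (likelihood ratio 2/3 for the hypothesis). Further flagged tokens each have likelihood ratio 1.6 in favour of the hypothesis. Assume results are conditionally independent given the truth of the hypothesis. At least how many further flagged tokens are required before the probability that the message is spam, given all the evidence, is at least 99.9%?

Prior odds = 0.009/0.991 = 9/991.
Combined Bayes factor of the evidence already in hand = 2.5 × (2/3) = 5/3.
Odds after that evidence = (9/991) × 5/3 = 15/991.
Target odds = 0.999/0.001 = 999.
Need 1.6ⁿ ≥ 999 ÷ (15/991) = 66000.6.
1.6²³ ≈49517.6 falls short of 66000.6 but 1.6²⁴ ≈79228.2 reaches it, so n = 24.

24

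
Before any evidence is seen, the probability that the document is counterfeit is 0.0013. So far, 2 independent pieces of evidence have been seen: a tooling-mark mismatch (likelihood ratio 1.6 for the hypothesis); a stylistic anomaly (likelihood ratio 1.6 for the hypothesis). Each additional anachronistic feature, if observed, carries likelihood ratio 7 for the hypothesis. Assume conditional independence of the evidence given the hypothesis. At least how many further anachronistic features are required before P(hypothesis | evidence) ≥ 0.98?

5

Prior odds = 0.0013/0.9987 = 13/9987.
Combined Bayes factor of the evidence already in hand = 1.6 × 1.6 = 2.56.
Odds after that evidence = (13/9987) × 2.56 = 832/249675.
Target odds = 0.98/0.02 = 49.
Need 7ⁿ ≥ 49 ÷ (832/249675) = 12234075/832.
7⁴ = 2401 falls short of 12234075/832 but 7⁵ = 16807 reaches it, so n = 5.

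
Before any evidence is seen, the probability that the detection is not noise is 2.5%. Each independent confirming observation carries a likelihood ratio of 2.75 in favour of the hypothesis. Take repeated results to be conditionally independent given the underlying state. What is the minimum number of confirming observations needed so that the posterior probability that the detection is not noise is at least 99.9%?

11

Prior odds = 0.025/0.975 = 1/39.
Likelihood ratio per confirming observation = 2.75.
Target posterior odds = 0.999/0.001 = 999.
Need (1/39) × 2.75ⁿ ≥ 999, i.e. 2.75ⁿ ≥ 38961.
2.75¹⁰ ≈24735.9 falls short of 38961 but 2.75¹¹ ≈68023.6 reaches it, so n = 11.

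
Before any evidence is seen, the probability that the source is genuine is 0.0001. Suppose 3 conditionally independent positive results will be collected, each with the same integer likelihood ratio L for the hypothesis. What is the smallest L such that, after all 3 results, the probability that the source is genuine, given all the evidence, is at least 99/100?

100

Prior odds = 0.0001/0.9999 = 1/9999.
Target odds = 0.99/0.01 = 99.
Need L³ ≥ 99 ÷ (1/9999) = 989901.
99³ = 970299 < 989901 ≤ 1000000 = 100³, so L = 100.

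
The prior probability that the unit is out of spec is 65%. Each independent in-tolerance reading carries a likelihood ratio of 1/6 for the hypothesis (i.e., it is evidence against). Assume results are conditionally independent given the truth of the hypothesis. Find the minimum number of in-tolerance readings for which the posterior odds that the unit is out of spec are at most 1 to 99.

3

Prior odds: 0.65 ÷ 0.35 = 13/7.
Likelihood ratio per in-tolerance reading = 1/6.
Target odds = 1/99.
Need (13/7) × (1/6)ⁿ ≤ 1/99, i.e. (1/6)ⁿ ≤ 7/1287.
(1/6)² = 1/36 is still above 7/1287 but (1/6)³ = 1/216 is at or below it, so n = 3.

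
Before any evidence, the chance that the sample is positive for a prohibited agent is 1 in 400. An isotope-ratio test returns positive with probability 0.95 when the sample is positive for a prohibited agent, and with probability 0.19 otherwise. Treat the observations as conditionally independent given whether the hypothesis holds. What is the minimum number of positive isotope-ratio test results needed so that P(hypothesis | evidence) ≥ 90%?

Prior odds: 0.0025 ÷ 0.9975 = 1/399.
Likelihood ratio of a positive result = 0.95/0.19 = 5.
Target posterior odds = 0.9/0.1 = 9.
Require 5ⁿ ≥ 9 ÷ (1/399) = 3591.
5⁵ = 3125 falls short of 3591 but 5⁶ = 15625 reaches it, so n = 6.

6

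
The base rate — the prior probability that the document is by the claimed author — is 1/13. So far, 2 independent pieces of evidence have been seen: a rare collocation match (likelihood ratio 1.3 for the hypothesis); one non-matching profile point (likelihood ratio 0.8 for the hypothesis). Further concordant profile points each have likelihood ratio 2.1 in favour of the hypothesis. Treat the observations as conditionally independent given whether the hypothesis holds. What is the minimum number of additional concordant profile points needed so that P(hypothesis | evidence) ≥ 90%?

7

Prior odds = (1/13)/(12/13) = 1/12.
Combined Bayes factor of the evidence already in hand = 1.3 × 0.8 = 1.04.
Odds after that evidence = (1/12) × 1.04 = 13/150.
Target odds = 0.9/0.1 = 9.
Need 2.1ⁿ ≥ 9 ÷ (13/150) = 1350/13.
2.1⁶ = 85766121/1000000 falls short of 1350/13 but 2.1⁷ ≈180.109 reaches it, so n = 7.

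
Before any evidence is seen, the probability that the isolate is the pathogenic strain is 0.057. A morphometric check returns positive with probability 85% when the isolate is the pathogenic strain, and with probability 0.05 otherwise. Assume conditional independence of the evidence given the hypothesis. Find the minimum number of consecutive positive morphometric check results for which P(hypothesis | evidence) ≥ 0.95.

3

Prior odds = 0.057/0.943 = 57/943.
Likelihood ratio of a positive result = 0.85/0.05 = 17.
Target posterior odds = 0.95/0.05 = 19.
Need (57/943) × 17ⁿ ≥ 19, i.e. 17ⁿ ≥ 943/3.
17² = 289 falls short of 943/3 but 17³ = 4913 reaches it, so n = 3.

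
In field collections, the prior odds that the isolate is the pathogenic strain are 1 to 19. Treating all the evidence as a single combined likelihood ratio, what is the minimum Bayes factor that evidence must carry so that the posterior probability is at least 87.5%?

Prior odds = 1/19.
Target odds = 0.875/0.125 = 7.
Required Bayes factor = 7 ÷ (1/19) = 133.

133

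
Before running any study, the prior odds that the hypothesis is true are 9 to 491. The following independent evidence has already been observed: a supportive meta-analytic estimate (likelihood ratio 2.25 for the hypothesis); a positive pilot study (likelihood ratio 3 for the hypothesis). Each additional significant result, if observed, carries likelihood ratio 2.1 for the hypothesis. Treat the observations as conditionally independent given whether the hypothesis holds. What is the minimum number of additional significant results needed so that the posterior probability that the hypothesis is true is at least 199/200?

Prior odds = 9/491.
Combined Bayes factor of the evidence already in hand = 2.25 × 3 = 6.75.
Odds after that evidence = (9/491) × 6.75 = 243/1964.
Target odds = 0.995/0.005 = 199.
Need 2.1ⁿ ≥ 199 ÷ (243/1964) = 390836/243.
2.1⁹ ≈794.28 falls short of 390836/243 but 2.1¹⁰ ≈1667.99 reaches it, so n = 10.

10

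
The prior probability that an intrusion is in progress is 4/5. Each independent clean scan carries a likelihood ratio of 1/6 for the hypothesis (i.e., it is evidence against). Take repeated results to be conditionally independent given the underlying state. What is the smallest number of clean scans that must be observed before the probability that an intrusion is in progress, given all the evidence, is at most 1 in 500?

5

Prior odds: 0.8 ÷ 0.2 = 4.
Likelihood ratio per clean scan = 1/6.
Target posterior odds = 0.002/0.998 = 1/499.
Need 4 × (1/6)ⁿ ≤ 1/499, i.e. (1/6)ⁿ ≤ 1/1996.
(1/6)⁴ = 1/1296 is still above 1/1996 but (1/6)⁵ = 1/7776 is at or below it, so n = 5.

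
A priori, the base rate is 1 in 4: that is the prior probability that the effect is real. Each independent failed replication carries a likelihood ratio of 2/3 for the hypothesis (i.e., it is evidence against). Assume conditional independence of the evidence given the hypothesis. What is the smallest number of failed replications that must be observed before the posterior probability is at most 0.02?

Prior odds = 0.25/0.75 = 1/3.
Likelihood ratio per failed replication = 2/3.
Target posterior odds = 0.02/0.98 = 1/49.
Require (2/3)ⁿ ≤ 1/49 ÷ (1/3) = 3/49.
(2/3)⁶ = 64/729 is still above 3/49 but (2/3)⁷ = 128/2187 is at or below it, so n = 7.

7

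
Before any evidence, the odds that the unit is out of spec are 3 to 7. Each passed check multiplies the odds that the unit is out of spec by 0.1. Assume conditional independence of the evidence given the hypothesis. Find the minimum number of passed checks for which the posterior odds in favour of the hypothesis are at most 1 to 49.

2

Prior odds = 3/7.
Likelihood ratio per passed check = 0.1.
Target odds = 1/49.
Require 0.1ⁿ ≤ 1/49 ÷ (3/7) = 1/21.
0.1¹ = 0.1 is still above 1/21 but 0.1² = 0.01 is at or below it, so n = 2.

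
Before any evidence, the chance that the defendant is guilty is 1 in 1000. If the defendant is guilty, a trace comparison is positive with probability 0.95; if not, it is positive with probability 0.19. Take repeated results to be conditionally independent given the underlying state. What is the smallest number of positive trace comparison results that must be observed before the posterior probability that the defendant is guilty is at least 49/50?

7

Prior odds: 0.001 ÷ 0.999 = 1/999.
Likelihood ratio of a positive = 0.95/0.19 = 5.
Target posterior odds = 0.98/0.02 = 49.
Require 5ⁿ ≥ 49 ÷ (1/999) = 48951.
5⁶ = 15625 falls short of 48951 but 5⁷ = 78125 reaches it, so n = 7.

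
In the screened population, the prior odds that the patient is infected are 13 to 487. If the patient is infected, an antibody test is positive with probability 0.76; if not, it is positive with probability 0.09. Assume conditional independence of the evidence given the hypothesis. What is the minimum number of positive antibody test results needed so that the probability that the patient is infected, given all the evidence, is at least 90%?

3

Prior odds = 13/487.
Likelihood ratio of a positive = 0.76/0.09 = 76/9.
Target posterior odds = 0.9/0.1 = 9.
Need (13/487) × (76/9)ⁿ ≥ 9, i.e. (76/9)ⁿ ≥ 4383/13.
(76/9)² = 5776/81 falls short of 4383/13 but (76/9)³ = 438976/729 reaches it, so n = 3.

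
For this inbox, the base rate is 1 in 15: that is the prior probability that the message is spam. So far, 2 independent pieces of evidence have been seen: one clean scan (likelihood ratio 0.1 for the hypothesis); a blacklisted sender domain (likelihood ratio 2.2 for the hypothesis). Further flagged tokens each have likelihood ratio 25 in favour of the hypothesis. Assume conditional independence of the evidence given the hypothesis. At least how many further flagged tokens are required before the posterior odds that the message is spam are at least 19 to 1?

Prior odds = (1/15)/(14/15) = 1/14.
Combined Bayes factor of the evidence already in hand = 0.1 × 2.2 = 0.22.
Odds after that evidence = (1/14) × 0.22 = 11/700.
Target odds = 19.
Need 25ⁿ ≥ 19 ÷ (11/700) = 13300/11.
25² = 625 falls short of 13300/11 but 25³ = 15625 reaches it, so n = 3.

3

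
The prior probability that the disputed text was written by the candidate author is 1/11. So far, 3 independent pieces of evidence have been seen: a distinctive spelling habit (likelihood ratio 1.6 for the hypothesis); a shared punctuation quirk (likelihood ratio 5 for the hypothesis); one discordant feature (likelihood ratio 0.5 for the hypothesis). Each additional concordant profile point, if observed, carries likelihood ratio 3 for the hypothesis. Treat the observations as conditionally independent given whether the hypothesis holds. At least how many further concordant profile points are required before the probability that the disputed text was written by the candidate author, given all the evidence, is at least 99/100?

Prior odds = (1/11)/(10/11) = 0.1.
Combined Bayes factor of the evidence already in hand = 1.6 × 5 × 0.5 = 4.
Odds after that evidence = 0.1 × 4 = 0.4.
Target odds = 0.99/0.01 = 99.
Need 3ⁿ ≥ 99 ÷ 0.4 = 247.5.
3⁵ = 243 falls short of 247.5 but 3⁶ = 729 reaches it, so n = 6.

6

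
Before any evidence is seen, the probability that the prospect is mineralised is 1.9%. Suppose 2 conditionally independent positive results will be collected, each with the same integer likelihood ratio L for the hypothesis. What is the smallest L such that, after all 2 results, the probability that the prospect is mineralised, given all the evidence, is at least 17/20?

Prior odds = 0.019/0.981 = 19/981.
Target odds = 0.85/0.15 = 17/3.
Need L² ≥ 17/3 ÷ (19/981) = 5559/19.
17² = 289 < 5559/19 ≤ 324 = 18², so L = 18.

18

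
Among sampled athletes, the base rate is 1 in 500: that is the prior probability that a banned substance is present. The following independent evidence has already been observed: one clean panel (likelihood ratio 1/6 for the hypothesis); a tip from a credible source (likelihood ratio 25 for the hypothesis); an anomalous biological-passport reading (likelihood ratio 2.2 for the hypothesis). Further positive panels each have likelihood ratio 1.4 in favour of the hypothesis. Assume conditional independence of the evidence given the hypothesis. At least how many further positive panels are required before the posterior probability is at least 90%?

19

Prior odds = 0.002/0.998 = 1/499.
Combined Bayes factor of the evidence already in hand = (1/6) × 25 × 2.2 = 55/6.
Odds after that evidence = (1/499) × 55/6 = 55/2994.
Target odds = 0.9/0.1 = 9.
Need 1.4ⁿ ≥ 9 ÷ (55/2994) = 26946/55.
1.4¹⁸ ≈426.879 falls short of 26946/55 but 1.4¹⁹ ≈597.63 reaches it, so n = 19.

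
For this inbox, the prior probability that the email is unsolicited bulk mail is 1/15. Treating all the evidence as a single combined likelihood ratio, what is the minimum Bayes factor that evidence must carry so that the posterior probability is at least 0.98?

Prior odds = (1/15)/(14/15) = 1/14.
Target odds = 0.98/0.02 = 49.
Required Bayes factor = 49 ÷ (1/14) = 686.

686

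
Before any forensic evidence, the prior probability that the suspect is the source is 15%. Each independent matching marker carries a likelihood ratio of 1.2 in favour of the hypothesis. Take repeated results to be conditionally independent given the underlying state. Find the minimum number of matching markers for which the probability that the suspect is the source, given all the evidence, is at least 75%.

16

Prior odds: 0.15 ÷ 0.85 = 3/17.
Likelihood ratio per matching marker = 1.2.
Target posterior odds = 0.75/0.25 = 3.
Need (3/17) × 1.2ⁿ ≥ 3, i.e. 1.2ⁿ ≥ 17.
1.2¹⁵ ≈15.407 falls short of 17 but 1.2¹⁶ ≈18.4884 reaches it, so n = 16.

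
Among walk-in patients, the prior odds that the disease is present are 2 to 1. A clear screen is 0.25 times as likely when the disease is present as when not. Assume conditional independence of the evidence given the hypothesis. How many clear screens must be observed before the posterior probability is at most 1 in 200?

Prior odds = 2.
Likelihood ratio per clear screen = 0.25.
Target posterior odds = 0.005/0.995 = 1/199.
Require 0.25ⁿ ≤ 1/199 ÷ 2 = 1/398.
0.25⁴ = 0.00390625 is still above 1/398 but 0.25⁵ = 1/1024 is at or below it, so n = 5.

5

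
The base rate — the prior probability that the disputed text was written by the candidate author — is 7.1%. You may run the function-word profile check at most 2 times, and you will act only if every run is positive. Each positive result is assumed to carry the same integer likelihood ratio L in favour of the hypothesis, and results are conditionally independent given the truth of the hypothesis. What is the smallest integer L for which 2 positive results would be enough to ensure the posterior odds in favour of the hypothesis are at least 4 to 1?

Prior odds = 0.071/0.929 = 71/929.
Target odds = 4.
Need L² ≥ 4 ÷ (71/929) = 3716/71.
7² = 49 < 3716/71 ≤ 64 = 8², so L = 8.

8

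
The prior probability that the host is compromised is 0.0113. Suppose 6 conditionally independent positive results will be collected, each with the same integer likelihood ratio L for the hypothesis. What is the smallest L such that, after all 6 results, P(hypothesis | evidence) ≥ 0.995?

6

Prior odds = 0.0113/0.9887 = 113/9887.
Target odds = 0.995/0.005 = 199.
Need L⁶ ≥ 199 ÷ (113/9887) = 1967513/113.
5⁶ = 15625 < 1967513/113 ≤ 46656 = 6⁶, so L = 6.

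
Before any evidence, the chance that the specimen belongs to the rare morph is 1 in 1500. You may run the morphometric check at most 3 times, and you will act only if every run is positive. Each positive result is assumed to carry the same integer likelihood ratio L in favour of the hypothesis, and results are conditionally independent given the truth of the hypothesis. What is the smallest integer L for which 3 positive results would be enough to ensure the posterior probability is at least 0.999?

Prior odds = (1/1500)/(1499/1500) = 1/1499.
Target odds = 0.999/0.001 = 999.
Need L³ ≥ 999 ÷ (1/1499) = 1497501.
114³ = 1481544 < 1497501 ≤ 1520875 = 115³, so L = 115.

115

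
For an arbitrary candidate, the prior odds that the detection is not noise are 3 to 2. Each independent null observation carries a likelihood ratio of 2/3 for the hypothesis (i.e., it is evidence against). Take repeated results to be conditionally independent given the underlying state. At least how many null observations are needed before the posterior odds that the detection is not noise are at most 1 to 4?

5

Prior odds = 1.5.
Likelihood ratio per null observation = 2/3.
Target odds = 0.25.
Need 1.5 × (2/3)ⁿ ≤ 0.25, i.e. (2/3)ⁿ ≤ 1/6.
(2/3)⁴ = 16/81 is still above 1/6 but (2/3)⁵ = 32/243 is at or below it, so n = 5.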